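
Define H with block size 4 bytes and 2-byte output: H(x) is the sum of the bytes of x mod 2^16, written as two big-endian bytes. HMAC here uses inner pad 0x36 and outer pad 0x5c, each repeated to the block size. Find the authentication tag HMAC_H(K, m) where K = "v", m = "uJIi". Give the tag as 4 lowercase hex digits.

0193

Key "v" = 76 is 1 byte ≤ B = 4; zero-pad to 4 bytes: K' = 76 00 00 00.
K' ⊕ ipad = 40 36 36 36.  K' ⊕ opad = 2a 5c 5c 5c.
Inner input = (K'⊕ipad) ∥ m = 40 36 36 36 ∥ 75 4a 49 69.
Inner hash: sum = 64+54+54+54+117+74+73+105 = 595 → 02 53.
Outer input = (K'⊕opad) ∥ inner = 2a 5c 5c 5c ∥ 02 53.
Outer hash (tag): sum = 42+92+92+92+2+83 = 403 → 01 93.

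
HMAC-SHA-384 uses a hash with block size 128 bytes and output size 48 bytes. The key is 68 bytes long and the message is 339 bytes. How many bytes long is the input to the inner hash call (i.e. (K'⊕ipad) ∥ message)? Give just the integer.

467

Key is 68 ≤ 128 bytes, zero-padded: |K'| = 128.
Inner input = (K'⊕ipad) ∥ m → 128 + 339 = 467 bytes.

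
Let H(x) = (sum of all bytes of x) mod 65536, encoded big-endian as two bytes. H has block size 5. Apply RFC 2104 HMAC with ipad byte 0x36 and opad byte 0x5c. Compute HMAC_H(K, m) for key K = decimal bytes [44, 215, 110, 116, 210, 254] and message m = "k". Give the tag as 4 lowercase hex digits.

0322

Key decimal bytes [44, 215, 110, 116, 210, 254] = 2c d7 6e 74 d2 fe is 6 bytes > B = 5, so hash it first: H(key) = 03 b5, then zero-pad to 5 bytes: K' = 03 b5 00 00 00.
K' ⊕ ipad = 35 83 36 36 36.  K' ⊕ opad = 5f e9 5c 5c 5c.
Inner input = (K'⊕ipad) ∥ m = 35 83 36 36 36 ∥ 6b.
Inner hash: sum = 53+131+54+54+54+107 = 453 → 01 c5.
Outer input = (K'⊕opad) ∥ inner = 5f e9 5c 5c 5c ∥ 01 c5.
Outer hash (tag): sum = 95+233+92+92+92+1+197 = 802 → 03 22.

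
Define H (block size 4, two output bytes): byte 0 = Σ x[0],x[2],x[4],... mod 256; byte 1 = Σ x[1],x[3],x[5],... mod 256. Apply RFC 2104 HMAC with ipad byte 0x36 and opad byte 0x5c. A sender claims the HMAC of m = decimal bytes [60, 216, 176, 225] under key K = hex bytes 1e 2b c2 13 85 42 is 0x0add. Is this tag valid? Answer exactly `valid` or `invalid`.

valid

Key hex bytes 1e 2b c2 13 85 42 is 6 bytes > B = 4, so hash it first: H(key) = 65 80, then zero-pad to 4 bytes: K' = 65 80 00 00.
K' ⊕ ipad = 53 b6 36 36; K' ⊕ opad = 39 dc 5c 5c.
Inner hash: even-index sum = 373 mod 256 = 117; odd-index sum = 677 mod 256 = 165 → 75 a5.
Outer hash (recomputed tag): even-index sum = 266 mod 256 = 10; odd-index sum = 477 mod 256 = 221 → 0a dd.
Recomputed tag = 0add; claimed = 0add → match.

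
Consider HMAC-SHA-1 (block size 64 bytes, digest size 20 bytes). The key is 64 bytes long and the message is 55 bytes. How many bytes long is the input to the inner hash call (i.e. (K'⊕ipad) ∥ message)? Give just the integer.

119

Key is 64 ≤ 64 bytes, zero-padded: |K'| = 64.
Inner input = (K'⊕ipad) ∥ m → 64 + 55 = 119 bytes.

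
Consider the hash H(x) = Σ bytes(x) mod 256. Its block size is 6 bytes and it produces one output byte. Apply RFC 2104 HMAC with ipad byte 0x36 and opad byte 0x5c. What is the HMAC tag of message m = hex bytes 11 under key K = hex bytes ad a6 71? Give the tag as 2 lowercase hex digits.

Key hex bytes ad a6 71 is 3 bytes ≤ B = 6; zero-pad to 6 bytes: K' = ad a6 71 00 00 00.
K' ⊕ ipad = 9b 90 47 36 36 36.  K' ⊕ opad = f1 fa 2d 5c 5c 5c.
Inner input = (K'⊕ipad) ∥ m = 9b 90 47 36 36 36 ∥ 11.
Inner hash: sum = 155+144+71+54+54+54+17 = 549; mod 256 = 37 → 25.
Outer input = (K'⊕opad) ∥ inner = f1 fa 2d 5c 5c 5c ∥ 25.
Outer hash (tag): sum = 241+250+45+92+92+92+37 = 849; mod 256 = 81 → 51.

51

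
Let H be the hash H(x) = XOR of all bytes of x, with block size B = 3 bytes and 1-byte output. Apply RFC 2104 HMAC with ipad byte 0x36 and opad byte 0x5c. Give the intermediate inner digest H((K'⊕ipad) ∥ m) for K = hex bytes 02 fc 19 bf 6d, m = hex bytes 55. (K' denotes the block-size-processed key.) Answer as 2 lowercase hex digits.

56

Key hex bytes 02 fc 19 bf 6d is 5 bytes > B = 3, so hash it first: H(key) = 35, then zero-pad to 3 bytes: K' = 35 00 00.
K' ⊕ ipad = 03 36 36.
Inner input = 03 36 36 ∥ 55.
Inner hash: XOR 03⊕36⊕36⊕55 = 56.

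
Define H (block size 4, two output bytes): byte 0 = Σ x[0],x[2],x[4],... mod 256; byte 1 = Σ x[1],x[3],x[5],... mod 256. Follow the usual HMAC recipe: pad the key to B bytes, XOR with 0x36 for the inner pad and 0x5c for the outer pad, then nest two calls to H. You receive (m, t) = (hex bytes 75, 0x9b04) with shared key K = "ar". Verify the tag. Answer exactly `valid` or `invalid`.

Key "ar" = 61 72 is 2 bytes ≤ B = 4; zero-pad to 4 bytes: K' = 61 72 00 00.
K' ⊕ ipad = 57 44 36 36; K' ⊕ opad = 3d 2e 5c 5c.
Inner hash: even-index sum = 258 mod 256 = 2; odd-index sum = 122 mod 256 = 122 → 02 7a.
Outer hash (recomputed tag): even-index sum = 155 mod 256 = 155; odd-index sum = 260 mod 256 = 4 → 9b 04.
Recomputed tag = 9b04; claimed = 9b04 → match.

valid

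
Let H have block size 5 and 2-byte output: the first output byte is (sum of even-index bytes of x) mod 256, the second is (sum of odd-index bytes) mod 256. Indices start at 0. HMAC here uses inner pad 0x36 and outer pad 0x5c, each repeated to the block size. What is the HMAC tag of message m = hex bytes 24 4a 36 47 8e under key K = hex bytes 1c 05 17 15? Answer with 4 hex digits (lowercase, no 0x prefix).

Key hex bytes 1c 05 17 15 is 4 bytes ≤ B = 5; zero-pad to 5 bytes: K' = 1c 05 17 15 00.
K' ⊕ ipad = 2a 33 21 23 36.  K' ⊕ opad = 40 59 4b 49 5c.
Inner input = (K'⊕ipad) ∥ m = 2a 33 21 23 36 ∥ 24 4a 36 47 8e.
Inner hash: even-index sum = 274 mod 256 = 18; odd-index sum = 318 mod 256 = 62 → 12 3e.
Outer input = (K'⊕opad) ∥ inner = 40 59 4b 49 5c ∥ 12 3e.
Outer hash (tag): even-index sum = 293 mod 256 = 37; odd-index sum = 180 mod 256 = 180 → 25 b4.

25b4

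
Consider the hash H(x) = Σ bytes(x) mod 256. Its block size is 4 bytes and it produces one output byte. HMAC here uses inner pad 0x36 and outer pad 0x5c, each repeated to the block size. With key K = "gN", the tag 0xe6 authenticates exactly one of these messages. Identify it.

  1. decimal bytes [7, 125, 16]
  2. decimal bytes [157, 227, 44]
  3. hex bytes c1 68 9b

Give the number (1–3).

2

Key "gN" = 67 4e is 2 bytes ≤ B = 4; zero-pad to 4 bytes: K' = 67 4e 00 00.
K' ⊕ ipad = 51 78 36 36; K' ⊕ opad = 3b 12 5c 5c.
m1: inner = H(51 78 36 36 07 7d 10) = c9; tag = H(3b 12 5c 5c c9) = ce
m2: inner = H(51 78 36 36 9d e3 2c) = e1; tag = H(3b 12 5c 5c e1) = e6 ← matches
m3: inner = H(51 78 36 36 c1 68 9b) = f9; tag = H(3b 12 5c 5c f9) = fe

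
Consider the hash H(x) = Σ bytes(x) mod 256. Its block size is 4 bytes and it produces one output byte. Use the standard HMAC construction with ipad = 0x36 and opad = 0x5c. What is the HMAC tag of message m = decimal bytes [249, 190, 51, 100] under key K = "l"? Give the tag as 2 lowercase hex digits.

8e

Key "l" = 6c is 1 byte ≤ B = 4; zero-pad to 4 bytes: K' = 6c 00 00 00.
K' ⊕ ipad = 5a 36 36 36.  K' ⊕ opad = 30 5c 5c 5c.
Inner input = (K'⊕ipad) ∥ m = 5a 36 36 36 ∥ f9 be 33 64.
Inner hash: sum = 90+54+54+54+249+190+51+100 = 842; mod 256 = 74 → 4a.
Outer input = (K'⊕opad) ∥ inner = 30 5c 5c 5c ∥ 4a.
Outer hash (tag): sum = 48+92+92+92+74 = 398; mod 256 = 142 → 8e.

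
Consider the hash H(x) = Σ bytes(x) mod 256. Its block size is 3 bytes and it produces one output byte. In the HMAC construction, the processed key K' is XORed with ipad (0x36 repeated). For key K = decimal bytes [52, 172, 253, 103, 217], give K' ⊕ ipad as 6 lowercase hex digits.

2b3636

Key decimal bytes [52, 172, 253, 103, 217] = 34 ac fd 67 d9 is 5 bytes > B = 3, so hash it first: H(key) = 1d, then zero-pad to 3 bytes: K' = 1d 00 00.
XOR each byte with 0x36: 1d⊕36=2b, 00⊕36=36, 00⊕36=36.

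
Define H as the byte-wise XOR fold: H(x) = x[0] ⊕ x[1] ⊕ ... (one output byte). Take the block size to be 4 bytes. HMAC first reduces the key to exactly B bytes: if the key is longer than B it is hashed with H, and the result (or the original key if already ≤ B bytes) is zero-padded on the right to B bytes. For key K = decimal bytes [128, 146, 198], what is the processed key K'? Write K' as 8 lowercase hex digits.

Key decimal bytes [128, 146, 198] = 80 92 c6 is 3 bytes ≤ B = 4; zero-pad to 4 bytes: K' = 80 92 c6 00.

8092c600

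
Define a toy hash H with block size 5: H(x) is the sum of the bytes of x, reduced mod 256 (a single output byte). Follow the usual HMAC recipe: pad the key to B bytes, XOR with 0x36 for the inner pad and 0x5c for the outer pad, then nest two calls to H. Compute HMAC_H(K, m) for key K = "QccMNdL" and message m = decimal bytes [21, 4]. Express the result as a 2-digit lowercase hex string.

f3

Key "QccMNdL" = 51 63 63 4d 4e 64 4c is 7 bytes > B = 5, so hash it first: H(key) = 62, then zero-pad to 5 bytes: K' = 62 00 00 00 00.
K' ⊕ ipad = 54 36 36 36 36.  K' ⊕ opad = 3e 5c 5c 5c 5c.
Inner input = (K'⊕ipad) ∥ m = 54 36 36 36 36 ∥ 15 04.
Inner hash: sum = 84+54+54+54+54+21+4 = 325; mod 256 = 69 → 45.
Outer input = (K'⊕opad) ∥ inner = 3e 5c 5c 5c 5c ∥ 45.
Outer hash (tag): sum = 62+92+92+92+92+69 = 499; mod 256 = 243 → f3.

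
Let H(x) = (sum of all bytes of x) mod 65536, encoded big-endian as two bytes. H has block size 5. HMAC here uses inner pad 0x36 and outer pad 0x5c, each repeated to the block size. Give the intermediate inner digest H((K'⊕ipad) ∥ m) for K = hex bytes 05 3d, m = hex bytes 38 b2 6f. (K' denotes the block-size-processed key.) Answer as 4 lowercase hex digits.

Key hex bytes 05 3d is 2 bytes ≤ B = 5; zero-pad to 5 bytes: K' = 05 3d 00 00 00.
K' ⊕ ipad = 33 0b 36 36 36.
Inner input = 33 0b 36 36 36 ∥ 38 b2 6f.
Inner hash: sum = 51+11+54+54+54+56+178+111 = 569 → 02 39.

0239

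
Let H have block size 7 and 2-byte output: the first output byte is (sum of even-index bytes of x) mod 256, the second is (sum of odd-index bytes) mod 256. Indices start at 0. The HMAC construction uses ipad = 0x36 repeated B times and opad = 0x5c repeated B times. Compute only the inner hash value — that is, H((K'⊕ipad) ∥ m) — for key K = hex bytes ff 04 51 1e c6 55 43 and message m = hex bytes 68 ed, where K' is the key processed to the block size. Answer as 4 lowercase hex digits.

Key hex bytes ff 04 51 1e c6 55 43 is exactly B = 7 bytes: K' = ff 04 51 1e c6 55 43.
K' ⊕ ipad = c9 32 67 28 f0 63 75.
Inner input = c9 32 67 28 f0 63 75 ∥ 68 ed.
Inner hash: even-index sum = 898 mod 256 = 130; odd-index sum = 293 mod 256 = 37 → 82 25.

8225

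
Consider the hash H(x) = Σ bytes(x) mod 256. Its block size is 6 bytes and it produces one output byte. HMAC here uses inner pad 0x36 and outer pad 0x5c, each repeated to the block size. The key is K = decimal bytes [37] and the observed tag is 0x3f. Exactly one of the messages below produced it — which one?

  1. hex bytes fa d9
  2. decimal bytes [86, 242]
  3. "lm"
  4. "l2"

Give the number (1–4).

Key decimal bytes [37] = 25 is 1 byte ≤ B = 6; zero-pad to 6 bytes: K' = 25 00 00 00 00 00.
K' ⊕ ipad = 13 36 36 36 36 36; K' ⊕ opad = 79 5c 5c 5c 5c 5c.
m1: inner = H(13 36 36 36 36 36 fa d9) = f4; tag = H(79 5c 5c 5c 5c 5c f4) = 39
m2: inner = H(13 36 36 36 36 36 56 f2) = 69; tag = H(79 5c 5c 5c 5c 5c 69) = ae
m3: inner = H(13 36 36 36 36 36 6c 6d) = fa; tag = H(79 5c 5c 5c 5c 5c fa) = 3f ← matches
m4: inner = H(13 36 36 36 36 36 6c 32) = bf; tag = H(79 5c 5c 5c 5c 5c bf) = 04

3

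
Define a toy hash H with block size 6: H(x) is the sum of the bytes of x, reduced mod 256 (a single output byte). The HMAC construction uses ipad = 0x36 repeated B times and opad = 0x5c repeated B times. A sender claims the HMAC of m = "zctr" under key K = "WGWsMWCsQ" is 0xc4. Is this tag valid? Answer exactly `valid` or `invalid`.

invalid

Key "WGWsMWCsQ" = 57 47 57 73 4d 57 43 73 51 is 9 bytes > B = 6, so hash it first: H(key) = 13, then zero-pad to 6 bytes: K' = 13 00 00 00 00 00.
K' ⊕ ipad = 25 36 36 36 36 36; K' ⊕ opad = 4f 5c 5c 5c 5c 5c.
Inner hash: sum = 37+54+54+54+54+54+122+99+116+114 = 758; mod 256 = 246 → f6.
Outer hash (recomputed tag): sum = 79+92+92+92+92+92+246 = 785; mod 256 = 17 → 11.
Recomputed tag = 11; claimed = c4 → mismatch.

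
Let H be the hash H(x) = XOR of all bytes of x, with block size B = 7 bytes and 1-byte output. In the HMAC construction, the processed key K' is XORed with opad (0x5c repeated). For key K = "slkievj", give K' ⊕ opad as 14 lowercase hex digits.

2f303735392a36

Key "slkievj" = 73 6c 6b 69 65 76 6a is exactly B = 7 bytes: K' = 73 6c 6b 69 65 76 6a.
XOR each byte with 0x5c: 73⊕5c=2f, 6c⊕5c=30, 6b⊕5c=37, 69⊕5c=35, 65⊕5c=39, 76⊕5c=2a, 6a⊕5c=36.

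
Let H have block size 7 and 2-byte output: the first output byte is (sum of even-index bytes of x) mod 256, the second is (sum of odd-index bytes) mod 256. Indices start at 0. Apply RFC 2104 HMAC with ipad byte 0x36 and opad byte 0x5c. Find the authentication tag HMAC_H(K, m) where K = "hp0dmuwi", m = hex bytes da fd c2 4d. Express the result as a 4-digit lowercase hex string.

Key "hp0dmuwi" = 68 70 30 64 6d 75 77 69 is 8 bytes > B = 7, so hash it first: H(key) = 7c b2, then zero-pad to 7 bytes: K' = 7c b2 00 00 00 00 00.
K' ⊕ ipad = 4a 84 36 36 36 36 36.  K' ⊕ opad = 20 ee 5c 5c 5c 5c 5c.
Inner input = (K'⊕ipad) ∥ m = 4a 84 36 36 36 36 36 ∥ da fd c2 4d.
Inner hash: even-index sum = 566 mod 256 = 54; odd-index sum = 652 mod 256 = 140 → 36 8c.
Outer input = (K'⊕opad) ∥ inner = 20 ee 5c 5c 5c 5c 5c ∥ 36 8c.
Outer hash (tag): even-index sum = 448 mod 256 = 192; odd-index sum = 476 mod 256 = 220 → c0 dc.

c0dc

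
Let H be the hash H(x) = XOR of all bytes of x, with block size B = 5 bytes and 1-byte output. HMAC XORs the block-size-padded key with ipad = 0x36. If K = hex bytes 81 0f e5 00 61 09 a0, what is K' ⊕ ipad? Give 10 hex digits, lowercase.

Key hex bytes 81 0f e5 00 61 09 a0 is 7 bytes > B = 5, so hash it first: H(key) = a3, then zero-pad to 5 bytes: K' = a3 00 00 00 00.
XOR each byte with 0x36: a3⊕36=95, 00⊕36=36, 00⊕36=36, 00⊕36=36, 00⊕36=36.

9536363636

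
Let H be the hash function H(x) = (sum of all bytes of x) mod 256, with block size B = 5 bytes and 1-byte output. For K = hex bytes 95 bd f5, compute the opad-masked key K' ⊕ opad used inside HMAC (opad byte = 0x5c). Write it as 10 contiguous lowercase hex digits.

c9e1a95c5c

Key hex bytes 95 bd f5 is 3 bytes ≤ B = 5; zero-pad to 5 bytes: K' = 95 bd f5 00 00.
XOR each byte with 0x5c: 95⊕5c=c9, bd⊕5c=e1, f5⊕5c=a9, 00⊕5c=5c, 00⊕5c=5c.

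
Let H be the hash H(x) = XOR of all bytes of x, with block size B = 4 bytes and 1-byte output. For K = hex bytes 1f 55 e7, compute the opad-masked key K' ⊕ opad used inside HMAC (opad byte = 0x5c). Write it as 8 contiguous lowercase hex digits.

Key hex bytes 1f 55 e7 is 3 bytes ≤ B = 4; zero-pad to 4 bytes: K' = 1f 55 e7 00.
XOR each byte with 0x5c: 1f⊕5c=43, 55⊕5c=09, e7⊕5c=bb, 00⊕5c=5c.

4309bb5c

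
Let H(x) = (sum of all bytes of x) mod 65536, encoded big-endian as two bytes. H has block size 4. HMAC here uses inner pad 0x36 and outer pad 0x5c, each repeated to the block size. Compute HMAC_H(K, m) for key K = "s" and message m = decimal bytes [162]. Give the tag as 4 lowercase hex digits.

Key "s" = 73 is 1 byte ≤ B = 4; zero-pad to 4 bytes: K' = 73 00 00 00.
K' ⊕ ipad = 45 36 36 36.  K' ⊕ opad = 2f 5c 5c 5c.
Inner input = (K'⊕ipad) ∥ m = 45 36 36 36 ∥ a2.
Inner hash: sum = 69+54+54+54+162 = 393 → 01 89.
Outer input = (K'⊕opad) ∥ inner = 2f 5c 5c 5c ∥ 01 89.
Outer hash (tag): sum = 47+92+92+92+1+137 = 461 → 01 cd.

01cd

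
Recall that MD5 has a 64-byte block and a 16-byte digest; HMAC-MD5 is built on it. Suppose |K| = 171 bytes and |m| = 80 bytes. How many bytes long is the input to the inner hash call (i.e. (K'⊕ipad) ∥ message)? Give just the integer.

144

Key is 171 > 64 bytes, so it is hashed to 16 bytes then zero-padded to 64: |K'| = 64.
Inner input = (K'⊕ipad) ∥ m → 64 + 80 = 144 bytes.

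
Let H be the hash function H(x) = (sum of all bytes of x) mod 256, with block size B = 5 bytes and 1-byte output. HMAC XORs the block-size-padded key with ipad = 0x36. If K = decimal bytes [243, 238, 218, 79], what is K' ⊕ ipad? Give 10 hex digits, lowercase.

c5d8ec7936

Key decimal bytes [243, 238, 218, 79] = f3 ee da 4f is 4 bytes ≤ B = 5; zero-pad to 5 bytes: K' = f3 ee da 4f 00.
XOR each byte with 0x36: f3⊕36=c5, ee⊕36=d8, da⊕36=ec, 4f⊕36=79, 00⊕36=36.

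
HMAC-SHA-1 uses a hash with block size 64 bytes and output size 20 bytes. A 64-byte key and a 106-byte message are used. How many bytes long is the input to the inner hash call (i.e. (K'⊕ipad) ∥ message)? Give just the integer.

Key is 64 ≤ 64 bytes, zero-padded: |K'| = 64.
Inner input = (K'⊕ipad) ∥ m → 64 + 106 = 170 bytes.

170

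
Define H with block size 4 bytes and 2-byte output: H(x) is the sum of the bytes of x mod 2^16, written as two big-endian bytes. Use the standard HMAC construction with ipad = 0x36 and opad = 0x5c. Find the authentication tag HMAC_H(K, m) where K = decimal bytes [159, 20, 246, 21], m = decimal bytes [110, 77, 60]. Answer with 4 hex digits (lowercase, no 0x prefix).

Key decimal bytes [159, 20, 246, 21] = 9f 14 f6 15 is exactly B = 4 bytes: K' = 9f 14 f6 15.
K' ⊕ ipad = a9 22 c0 23.  K' ⊕ opad = c3 48 aa 49.
Inner input = (K'⊕ipad) ∥ m = a9 22 c0 23 ∥ 6e 4d 3c.
Inner hash: sum = 169+34+192+35+110+77+60 = 677 → 02 a5.
Outer input = (K'⊕opad) ∥ inner = c3 48 aa 49 ∥ 02 a5.
Outer hash (tag): sum = 195+72+170+73+2+165 = 677 → 02 a5.

02a5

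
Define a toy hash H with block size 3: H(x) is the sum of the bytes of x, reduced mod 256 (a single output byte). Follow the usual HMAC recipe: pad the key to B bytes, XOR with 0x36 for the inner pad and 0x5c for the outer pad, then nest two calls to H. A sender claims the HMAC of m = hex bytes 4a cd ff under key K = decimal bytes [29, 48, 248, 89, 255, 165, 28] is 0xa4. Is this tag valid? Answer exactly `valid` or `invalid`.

Key decimal bytes [29, 48, 248, 89, 255, 165, 28] = 1d 30 f8 59 ff a5 1c is 7 bytes > B = 3, so hash it first: H(key) = 5e, then zero-pad to 3 bytes: K' = 5e 00 00.
K' ⊕ ipad = 68 36 36; K' ⊕ opad = 02 5c 5c.
Inner hash: sum = 104+54+54+74+205+255 = 746; mod 256 = 234 → ea.
Outer hash (recomputed tag): sum = 2+92+92+234 = 420; mod 256 = 164 → a4.
Recomputed tag = a4; claimed = a4 → match.

valid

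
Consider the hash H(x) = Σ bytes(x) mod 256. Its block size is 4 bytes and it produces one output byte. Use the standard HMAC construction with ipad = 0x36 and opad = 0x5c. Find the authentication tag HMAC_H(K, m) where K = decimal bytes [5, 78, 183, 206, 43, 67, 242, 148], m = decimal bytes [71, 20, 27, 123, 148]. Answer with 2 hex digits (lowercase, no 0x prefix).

c5

Key decimal bytes [5, 78, 183, 206, 43, 67, 242, 148] = 05 4e b7 ce 2b 43 f2 94 is 8 bytes > B = 4, so hash it first: H(key) = cc, then zero-pad to 4 bytes: K' = cc 00 00 00.
K' ⊕ ipad = fa 36 36 36.  K' ⊕ opad = 90 5c 5c 5c.
Inner input = (K'⊕ipad) ∥ m = fa 36 36 36 ∥ 47 14 1b 7b 94.
Inner hash: sum = 250+54+54+54+71+20+27+123+148 = 801; mod 256 = 33 → 21.
Outer input = (K'⊕opad) ∥ inner = 90 5c 5c 5c ∥ 21.
Outer hash (tag): sum = 144+92+92+92+33 = 453; mod 256 = 197 → c5.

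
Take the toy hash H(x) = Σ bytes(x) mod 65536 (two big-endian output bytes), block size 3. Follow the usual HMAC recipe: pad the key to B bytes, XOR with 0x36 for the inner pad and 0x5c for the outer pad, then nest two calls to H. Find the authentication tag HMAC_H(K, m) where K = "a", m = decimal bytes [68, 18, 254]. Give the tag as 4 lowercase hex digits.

010e

Key "a" = 61 is 1 byte ≤ B = 3; zero-pad to 3 bytes: K' = 61 00 00.
K' ⊕ ipad = 57 36 36.  K' ⊕ opad = 3d 5c 5c.
Inner input = (K'⊕ipad) ∥ m = 57 36 36 ∥ 44 12 fe.
Inner hash: sum = 87+54+54+68+18+254 = 535 → 02 17.
Outer input = (K'⊕opad) ∥ inner = 3d 5c 5c ∥ 02 17.
Outer hash (tag): sum = 61+92+92+2+23 = 270 → 01 0e.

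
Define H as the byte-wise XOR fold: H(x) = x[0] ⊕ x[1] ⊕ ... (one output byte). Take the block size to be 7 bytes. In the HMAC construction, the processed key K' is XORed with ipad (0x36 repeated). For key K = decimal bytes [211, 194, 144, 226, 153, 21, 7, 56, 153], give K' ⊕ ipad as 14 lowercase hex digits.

Key decimal bytes [211, 194, 144, 226, 153, 21, 7, 56, 153] = d3 c2 90 e2 99 15 07 38 99 is 9 bytes > B = 7, so hash it first: H(key) = 49, then zero-pad to 7 bytes: K' = 49 00 00 00 00 00 00.
XOR each byte with 0x36: 49⊕36=7f, 00⊕36=36, 00⊕36=36, 00⊕36=36, 00⊕36=36, 00⊕36=36, 00⊕36=36.

7f363636363636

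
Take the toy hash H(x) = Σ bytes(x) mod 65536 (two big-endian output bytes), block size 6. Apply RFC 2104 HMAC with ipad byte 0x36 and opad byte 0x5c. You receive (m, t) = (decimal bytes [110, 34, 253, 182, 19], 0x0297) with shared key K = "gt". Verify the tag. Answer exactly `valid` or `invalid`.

Key "gt" = 67 74 is 2 bytes ≤ B = 6; zero-pad to 6 bytes: K' = 67 74 00 00 00 00.
K' ⊕ ipad = 51 42 36 36 36 36; K' ⊕ opad = 3b 28 5c 5c 5c 5c.
Inner hash: sum = 81+66+54+54+54+54+110+34+253+182+19 = 961 → 03 c1.
Outer hash (recomputed tag): sum = 59+40+92+92+92+92+3+193 = 663 → 02 97.
Recomputed tag = 0297; claimed = 0297 → match.

valid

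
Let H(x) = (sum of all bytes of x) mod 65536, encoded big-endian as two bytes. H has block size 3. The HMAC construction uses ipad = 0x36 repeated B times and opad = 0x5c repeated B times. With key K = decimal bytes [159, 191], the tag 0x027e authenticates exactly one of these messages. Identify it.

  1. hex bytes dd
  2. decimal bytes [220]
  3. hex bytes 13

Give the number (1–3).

Key decimal bytes [159, 191] = 9f bf is 2 bytes ≤ B = 3; zero-pad to 3 bytes: K' = 9f bf 00.
K' ⊕ ipad = a9 89 36; K' ⊕ opad = c3 e3 5c.
m1: inner = H(a9 89 36 dd) = 02 45; tag = H(c3 e3 5c 02 45) = 0249
m2: inner = H(a9 89 36 dc) = 02 44; tag = H(c3 e3 5c 02 44) = 0248
m3: inner = H(a9 89 36 13) = 01 7b; tag = H(c3 e3 5c 01 7b) = 027e ← matches

3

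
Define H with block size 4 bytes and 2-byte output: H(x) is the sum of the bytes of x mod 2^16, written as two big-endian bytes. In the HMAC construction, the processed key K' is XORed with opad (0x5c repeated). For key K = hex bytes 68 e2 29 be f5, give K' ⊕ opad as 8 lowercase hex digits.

Key hex bytes 68 e2 29 be f5 is 5 bytes > B = 4, so hash it first: H(key) = 03 26, then zero-pad to 4 bytes: K' = 03 26 00 00.
XOR each byte with 0x5c: 03⊕5c=5f, 26⊕5c=7a, 00⊕5c=5c, 00⊕5c=5c.

5f7a5c5c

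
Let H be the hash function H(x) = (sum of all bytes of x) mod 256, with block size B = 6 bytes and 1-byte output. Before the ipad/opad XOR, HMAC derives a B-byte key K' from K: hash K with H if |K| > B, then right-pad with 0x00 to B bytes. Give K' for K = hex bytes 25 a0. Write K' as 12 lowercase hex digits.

25a000000000

Key hex bytes 25 a0 is 2 bytes ≤ B = 6; zero-pad to 6 bytes: K' = 25 a0 00 00 00 00.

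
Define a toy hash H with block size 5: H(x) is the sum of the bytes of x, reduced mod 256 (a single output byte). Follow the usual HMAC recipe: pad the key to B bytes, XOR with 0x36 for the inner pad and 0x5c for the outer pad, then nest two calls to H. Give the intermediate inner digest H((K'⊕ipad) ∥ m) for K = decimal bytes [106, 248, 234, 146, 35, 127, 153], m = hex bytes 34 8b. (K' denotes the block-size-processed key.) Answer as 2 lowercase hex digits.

Key decimal bytes [106, 248, 234, 146, 35, 127, 153] = 6a f8 ea 92 23 7f 99 is 7 bytes > B = 5, so hash it first: H(key) = 19, then zero-pad to 5 bytes: K' = 19 00 00 00 00.
K' ⊕ ipad = 2f 36 36 36 36.
Inner input = 2f 36 36 36 36 ∥ 34 8b.
Inner hash: sum = 47+54+54+54+54+52+139 = 454; mod 256 = 198 → c6.

c6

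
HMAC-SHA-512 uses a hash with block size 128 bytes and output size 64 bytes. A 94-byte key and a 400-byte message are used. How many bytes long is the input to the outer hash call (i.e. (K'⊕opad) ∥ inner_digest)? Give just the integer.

Key is 94 ≤ 128 bytes, zero-padded: |K'| = 128.
Outer input = (K'⊕opad) ∥ H(inner) → 128 + 64 = 192 bytes.

192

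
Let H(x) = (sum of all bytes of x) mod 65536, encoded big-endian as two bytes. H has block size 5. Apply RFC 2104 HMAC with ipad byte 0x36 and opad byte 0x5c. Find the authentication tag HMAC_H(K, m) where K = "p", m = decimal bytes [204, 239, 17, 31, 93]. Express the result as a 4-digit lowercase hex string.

Key "p" = 70 is 1 byte ≤ B = 5; zero-pad to 5 bytes: K' = 70 00 00 00 00.
K' ⊕ ipad = 46 36 36 36 36.  K' ⊕ opad = 2c 5c 5c 5c 5c.
Inner input = (K'⊕ipad) ∥ m = 46 36 36 36 36 ∥ cc ef 11 1f 5d.
Inner hash: sum = 70+54+54+54+54+204+239+17+31+93 = 870 → 03 66.
Outer input = (K'⊕opad) ∥ inner = 2c 5c 5c 5c 5c ∥ 03 66.
Outer hash (tag): sum = 44+92+92+92+92+3+102 = 517 → 02 05.

0205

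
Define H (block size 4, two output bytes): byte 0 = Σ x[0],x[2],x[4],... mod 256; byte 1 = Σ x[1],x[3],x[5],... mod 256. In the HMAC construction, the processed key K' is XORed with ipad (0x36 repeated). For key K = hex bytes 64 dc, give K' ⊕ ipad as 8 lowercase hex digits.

52ea3636

Key hex bytes 64 dc is 2 bytes ≤ B = 4; zero-pad to 4 bytes: K' = 64 dc 00 00.
XOR each byte with 0x36: 64⊕36=52, dc⊕36=ea, 00⊕36=36, 00⊕36=36.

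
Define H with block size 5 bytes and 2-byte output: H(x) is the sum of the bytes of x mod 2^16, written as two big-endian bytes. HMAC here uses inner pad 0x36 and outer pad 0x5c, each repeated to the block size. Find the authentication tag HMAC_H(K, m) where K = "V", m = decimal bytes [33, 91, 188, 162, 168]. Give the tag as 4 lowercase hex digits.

0237

Key "V" = 56 is 1 byte ≤ B = 5; zero-pad to 5 bytes: K' = 56 00 00 00 00.
K' ⊕ ipad = 60 36 36 36 36.  K' ⊕ opad = 0a 5c 5c 5c 5c.
Inner input = (K'⊕ipad) ∥ m = 60 36 36 36 36 ∥ 21 5b bc a2 a8.
Inner hash: sum = 96+54+54+54+54+33+91+188+162+168 = 954 → 03 ba.
Outer input = (K'⊕opad) ∥ inner = 0a 5c 5c 5c 5c ∥ 03 ba.
Outer hash (tag): sum = 10+92+92+92+92+3+186 = 567 → 02 37.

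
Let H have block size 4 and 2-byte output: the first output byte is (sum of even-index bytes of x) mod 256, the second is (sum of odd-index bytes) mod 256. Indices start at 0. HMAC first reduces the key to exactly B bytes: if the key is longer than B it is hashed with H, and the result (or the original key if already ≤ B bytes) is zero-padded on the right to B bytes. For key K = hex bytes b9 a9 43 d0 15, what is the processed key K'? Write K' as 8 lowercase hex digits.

11790000

|K| = 5 > B = 4, so first hash the key.
H(K): even-index sum = 273 mod 256 = 17; odd-index sum = 377 mod 256 = 121 → 11 79.
Zero-pad H(K) = 11 79 to 4 bytes: K' = 11 79 00 00.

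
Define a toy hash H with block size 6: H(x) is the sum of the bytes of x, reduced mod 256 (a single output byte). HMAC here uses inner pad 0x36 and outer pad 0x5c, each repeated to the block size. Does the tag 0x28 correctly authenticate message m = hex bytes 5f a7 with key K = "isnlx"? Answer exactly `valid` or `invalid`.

invalid

Key "isnlx" = 69 73 6e 6c 78 is 5 bytes ≤ B = 6; zero-pad to 6 bytes: K' = 69 73 6e 6c 78 00.
K' ⊕ ipad = 5f 45 58 5a 4e 36; K' ⊕ opad = 35 2f 32 30 24 5c.
Inner hash: sum = 95+69+88+90+78+54+95+167 = 736; mod 256 = 224 → e0.
Outer hash (recomputed tag): sum = 53+47+50+48+36+92+224 = 550; mod 256 = 38 → 26.
Recomputed tag = 26; claimed = 28 → mismatch.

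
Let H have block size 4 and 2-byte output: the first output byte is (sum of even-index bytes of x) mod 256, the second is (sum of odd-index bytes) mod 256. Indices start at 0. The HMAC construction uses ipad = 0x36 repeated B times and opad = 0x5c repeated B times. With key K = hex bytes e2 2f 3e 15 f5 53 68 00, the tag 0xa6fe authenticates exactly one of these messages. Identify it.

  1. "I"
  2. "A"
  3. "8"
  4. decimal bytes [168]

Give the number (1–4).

4

Key hex bytes e2 2f 3e 15 f5 53 68 00 is 8 bytes > B = 4, so hash it first: H(key) = 7d 97, then zero-pad to 4 bytes: K' = 7d 97 00 00.
K' ⊕ ipad = 4b a1 36 36; K' ⊕ opad = 21 cb 5c 5c.
m1: inner = H(4b a1 36 36 49) = ca d7; tag = H(21 cb 5c 5c ca d7) = 47fe
m2: inner = H(4b a1 36 36 41) = c2 d7; tag = H(21 cb 5c 5c c2 d7) = 3ffe
m3: inner = H(4b a1 36 36 38) = b9 d7; tag = H(21 cb 5c 5c b9 d7) = 36fe
m4: inner = H(4b a1 36 36 a8) = 29 d7; tag = H(21 cb 5c 5c 29 d7) = a6fe ← matches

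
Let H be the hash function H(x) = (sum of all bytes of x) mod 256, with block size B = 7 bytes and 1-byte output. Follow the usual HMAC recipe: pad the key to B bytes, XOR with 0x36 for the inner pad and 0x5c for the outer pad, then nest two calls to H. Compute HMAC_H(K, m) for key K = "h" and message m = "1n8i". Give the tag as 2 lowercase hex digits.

3e

Key "h" = 68 is 1 byte ≤ B = 7; zero-pad to 7 bytes: K' = 68 00 00 00 00 00 00.
K' ⊕ ipad = 5e 36 36 36 36 36 36.  K' ⊕ opad = 34 5c 5c 5c 5c 5c 5c.
Inner input = (K'⊕ipad) ∥ m = 5e 36 36 36 36 36 36 ∥ 31 6e 38 69.
Inner hash: sum = 94+54+54+54+54+54+54+49+110+56+105 = 738; mod 256 = 226 → e2.
Outer input = (K'⊕opad) ∥ inner = 34 5c 5c 5c 5c 5c 5c ∥ e2.
Outer hash (tag): sum = 52+92+92+92+92+92+92+226 = 830; mod 256 = 62 → 3e.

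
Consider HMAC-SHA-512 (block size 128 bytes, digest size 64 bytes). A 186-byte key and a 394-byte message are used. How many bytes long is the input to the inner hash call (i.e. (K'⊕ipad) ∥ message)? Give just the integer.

Key is 186 > 128 bytes, so it is hashed to 64 bytes then zero-padded to 128: |K'| = 128.
Inner input = (K'⊕ipad) ∥ m → 128 + 394 = 522 bytes.

522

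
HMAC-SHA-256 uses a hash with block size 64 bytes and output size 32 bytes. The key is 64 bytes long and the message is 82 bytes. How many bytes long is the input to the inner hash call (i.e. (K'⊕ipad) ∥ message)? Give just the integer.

146

Key is 64 ≤ 64 bytes, zero-padded: |K'| = 64.
Inner input = (K'⊕ipad) ∥ m → 64 + 82 = 146 bytes.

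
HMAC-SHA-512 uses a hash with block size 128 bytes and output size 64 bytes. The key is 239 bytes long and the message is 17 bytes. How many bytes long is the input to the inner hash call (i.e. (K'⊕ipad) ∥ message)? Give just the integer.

145

Key is 239 > 128 bytes, so it is hashed to 64 bytes then zero-padded to 128: |K'| = 128.
Inner input = (K'⊕ipad) ∥ m → 128 + 17 = 145 bytes.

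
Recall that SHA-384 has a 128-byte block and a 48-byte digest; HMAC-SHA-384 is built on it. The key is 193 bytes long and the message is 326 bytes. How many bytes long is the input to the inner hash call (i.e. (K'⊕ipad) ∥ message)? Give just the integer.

Key is 193 > 128 bytes, so it is hashed to 48 bytes then zero-padded to 128: |K'| = 128.
Inner input = (K'⊕ipad) ∥ m → 128 + 326 = 454 bytes.

454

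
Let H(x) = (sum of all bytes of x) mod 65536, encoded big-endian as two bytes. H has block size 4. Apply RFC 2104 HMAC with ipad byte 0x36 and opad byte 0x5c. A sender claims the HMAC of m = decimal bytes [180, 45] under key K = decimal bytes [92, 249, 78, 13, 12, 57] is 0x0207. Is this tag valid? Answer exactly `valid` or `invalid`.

Key decimal bytes [92, 249, 78, 13, 12, 57] = 5c f9 4e 0d 0c 39 is 6 bytes > B = 4, so hash it first: H(key) = 01 f5, then zero-pad to 4 bytes: K' = 01 f5 00 00.
K' ⊕ ipad = 37 c3 36 36; K' ⊕ opad = 5d a9 5c 5c.
Inner hash: sum = 55+195+54+54+180+45 = 583 → 02 47.
Outer hash (recomputed tag): sum = 93+169+92+92+2+71 = 519 → 02 07.
Recomputed tag = 0207; claimed = 0207 → match.

valid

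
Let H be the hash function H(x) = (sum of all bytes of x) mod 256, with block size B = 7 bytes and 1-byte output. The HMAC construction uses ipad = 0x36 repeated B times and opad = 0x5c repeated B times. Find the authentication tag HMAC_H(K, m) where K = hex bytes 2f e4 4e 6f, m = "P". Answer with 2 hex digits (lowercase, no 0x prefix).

32

Key hex bytes 2f e4 4e 6f is 4 bytes ≤ B = 7; zero-pad to 7 bytes: K' = 2f e4 4e 6f 00 00 00.
K' ⊕ ipad = 19 d2 78 59 36 36 36.  K' ⊕ opad = 73 b8 12 33 5c 5c 5c.
Inner input = (K'⊕ipad) ∥ m = 19 d2 78 59 36 36 36 ∥ 50.
Inner hash: sum = 25+210+120+89+54+54+54+80 = 686; mod 256 = 174 → ae.
Outer input = (K'⊕opad) ∥ inner = 73 b8 12 33 5c 5c 5c ∥ ae.
Outer hash (tag): sum = 115+184+18+51+92+92+92+174 = 818; mod 256 = 50 → 32.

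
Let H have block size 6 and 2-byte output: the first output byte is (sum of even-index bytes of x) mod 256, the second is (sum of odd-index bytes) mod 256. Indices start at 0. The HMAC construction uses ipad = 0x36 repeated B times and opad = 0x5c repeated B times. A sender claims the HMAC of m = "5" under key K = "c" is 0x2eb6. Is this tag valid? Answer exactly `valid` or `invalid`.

invalid

Key "c" = 63 is 1 byte ≤ B = 6; zero-pad to 6 bytes: K' = 63 00 00 00 00 00.
K' ⊕ ipad = 55 36 36 36 36 36; K' ⊕ opad = 3f 5c 5c 5c 5c 5c.
Inner hash: even-index sum = 246 mod 256 = 246; odd-index sum = 162 mod 256 = 162 → f6 a2.
Outer hash (recomputed tag): even-index sum = 493 mod 256 = 237; odd-index sum = 438 mod 256 = 182 → ed b6.
Recomputed tag = edb6; claimed = 2eb6 → mismatch.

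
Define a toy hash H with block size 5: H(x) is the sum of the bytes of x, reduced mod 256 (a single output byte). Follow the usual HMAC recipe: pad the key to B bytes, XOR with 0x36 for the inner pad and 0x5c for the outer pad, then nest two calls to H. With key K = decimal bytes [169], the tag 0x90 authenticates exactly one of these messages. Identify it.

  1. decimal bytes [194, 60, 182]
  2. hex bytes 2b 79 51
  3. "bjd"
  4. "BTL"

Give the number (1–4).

Key decimal bytes [169] = a9 is 1 byte ≤ B = 5; zero-pad to 5 bytes: K' = a9 00 00 00 00.
K' ⊕ ipad = 9f 36 36 36 36; K' ⊕ opad = f5 5c 5c 5c 5c.
m1: inner = H(9f 36 36 36 36 c2 3c b6) = 2b; tag = H(f5 5c 5c 5c 5c 2b) = 90 ← matches
m2: inner = H(9f 36 36 36 36 2b 79 51) = 6c; tag = H(f5 5c 5c 5c 5c 6c) = d1
m3: inner = H(9f 36 36 36 36 62 6a 64) = a7; tag = H(f5 5c 5c 5c 5c a7) = 0c
m4: inner = H(9f 36 36 36 36 42 54 4c) = 59; tag = H(f5 5c 5c 5c 5c 59) = be

1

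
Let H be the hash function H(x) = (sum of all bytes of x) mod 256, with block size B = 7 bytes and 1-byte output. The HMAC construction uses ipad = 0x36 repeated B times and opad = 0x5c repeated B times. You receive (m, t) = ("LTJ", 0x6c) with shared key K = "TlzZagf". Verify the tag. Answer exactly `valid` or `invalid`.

valid

Key "TlzZagf" = 54 6c 7a 5a 61 67 66 is exactly B = 7 bytes: K' = 54 6c 7a 5a 61 67 66.
K' ⊕ ipad = 62 5a 4c 6c 57 51 50; K' ⊕ opad = 08 30 26 06 3d 3b 3a.
Inner hash: sum = 98+90+76+108+87+81+80+76+84+74 = 854; mod 256 = 86 → 56.
Outer hash (recomputed tag): sum = 8+48+38+6+61+59+58+86 = 364; mod 256 = 108 → 6c.
Recomputed tag = 6c; claimed = 6c → match.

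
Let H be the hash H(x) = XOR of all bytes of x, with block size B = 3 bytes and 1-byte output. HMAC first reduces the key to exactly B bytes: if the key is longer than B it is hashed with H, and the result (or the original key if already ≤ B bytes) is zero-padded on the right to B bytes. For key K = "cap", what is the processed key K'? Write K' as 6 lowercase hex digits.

636170

Key "cap" = 63 61 70 is exactly B = 3 bytes: K' = 63 61 70.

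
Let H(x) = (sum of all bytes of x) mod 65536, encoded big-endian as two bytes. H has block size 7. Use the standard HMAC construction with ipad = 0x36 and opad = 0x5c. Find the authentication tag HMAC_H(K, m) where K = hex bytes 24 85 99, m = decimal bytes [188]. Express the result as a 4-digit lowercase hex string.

0391

Key hex bytes 24 85 99 is 3 bytes ≤ B = 7; zero-pad to 7 bytes: K' = 24 85 99 00 00 00 00.
K' ⊕ ipad = 12 b3 af 36 36 36 36.  K' ⊕ opad = 78 d9 c5 5c 5c 5c 5c.
Inner input = (K'⊕ipad) ∥ m = 12 b3 af 36 36 36 36 ∥ bc.
Inner hash: sum = 18+179+175+54+54+54+54+188 = 776 → 03 08.
Outer input = (K'⊕opad) ∥ inner = 78 d9 c5 5c 5c 5c 5c ∥ 03 08.
Outer hash (tag): sum = 120+217+197+92+92+92+92+3+8 = 913 → 03 91.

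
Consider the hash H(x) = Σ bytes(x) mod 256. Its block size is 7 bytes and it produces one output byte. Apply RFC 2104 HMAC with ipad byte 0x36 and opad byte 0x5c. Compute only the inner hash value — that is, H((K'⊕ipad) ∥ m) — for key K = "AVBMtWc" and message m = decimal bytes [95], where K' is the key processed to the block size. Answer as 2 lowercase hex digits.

Key "AVBMtWc" = 41 56 42 4d 74 57 63 is exactly B = 7 bytes: K' = 41 56 42 4d 74 57 63.
K' ⊕ ipad = 77 60 74 7b 42 61 55.
Inner input = 77 60 74 7b 42 61 55 ∥ 5f.
Inner hash: sum = 119+96+116+123+66+97+85+95 = 797; mod 256 = 29 → 1d.

1d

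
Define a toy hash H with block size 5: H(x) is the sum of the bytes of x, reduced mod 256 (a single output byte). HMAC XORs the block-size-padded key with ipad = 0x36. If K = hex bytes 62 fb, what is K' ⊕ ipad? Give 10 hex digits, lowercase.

Key hex bytes 62 fb is 2 bytes ≤ B = 5; zero-pad to 5 bytes: K' = 62 fb 00 00 00.
XOR each byte with 0x36: 62⊕36=54, fb⊕36=cd, 00⊕36=36, 00⊕36=36, 00⊕36=36.

54cd363636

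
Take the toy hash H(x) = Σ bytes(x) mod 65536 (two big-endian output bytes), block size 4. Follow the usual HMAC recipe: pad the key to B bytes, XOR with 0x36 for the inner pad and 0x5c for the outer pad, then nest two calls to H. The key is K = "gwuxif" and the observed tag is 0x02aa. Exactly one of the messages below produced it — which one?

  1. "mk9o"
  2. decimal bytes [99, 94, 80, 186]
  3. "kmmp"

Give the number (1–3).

Key "gwuxif" = 67 77 75 78 69 66 is 6 bytes > B = 4, so hash it first: H(key) = 02 9a, then zero-pad to 4 bytes: K' = 02 9a 00 00.
K' ⊕ ipad = 34 ac 36 36; K' ⊕ opad = 5e c6 5c 5c.
m1: inner = H(34 ac 36 36 6d 6b 39 6f) = 02 cc; tag = H(5e c6 5c 5c 02 cc) = 02aa ← matches
m2: inner = H(34 ac 36 36 63 5e 50 ba) = 03 17; tag = H(5e c6 5c 5c 03 17) = 01f6
m3: inner = H(34 ac 36 36 6b 6d 6d 70) = 03 01; tag = H(5e c6 5c 5c 03 01) = 01e0

1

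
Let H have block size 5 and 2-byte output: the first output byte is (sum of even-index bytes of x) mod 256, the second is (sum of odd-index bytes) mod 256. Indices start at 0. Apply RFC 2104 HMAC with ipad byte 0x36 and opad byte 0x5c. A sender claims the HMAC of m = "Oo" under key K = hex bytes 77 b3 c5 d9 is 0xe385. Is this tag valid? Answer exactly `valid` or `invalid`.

Key hex bytes 77 b3 c5 d9 is 4 bytes ≤ B = 5; zero-pad to 5 bytes: K' = 77 b3 c5 d9 00.
K' ⊕ ipad = 41 85 f3 ef 36; K' ⊕ opad = 2b ef 99 85 5c.
Inner hash: even-index sum = 473 mod 256 = 217; odd-index sum = 451 mod 256 = 195 → d9 c3.
Outer hash (recomputed tag): even-index sum = 483 mod 256 = 227; odd-index sum = 589 mod 256 = 77 → e3 4d.
Recomputed tag = e34d; claimed = e385 → mismatch.

invalid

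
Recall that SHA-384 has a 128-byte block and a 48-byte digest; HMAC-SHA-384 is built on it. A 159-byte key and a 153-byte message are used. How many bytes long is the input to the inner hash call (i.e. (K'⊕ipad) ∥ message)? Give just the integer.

281

Key is 159 > 128 bytes, so it is hashed to 48 bytes then zero-padded to 128: |K'| = 128.
Inner input = (K'⊕ipad) ∥ m → 128 + 153 = 281 bytes.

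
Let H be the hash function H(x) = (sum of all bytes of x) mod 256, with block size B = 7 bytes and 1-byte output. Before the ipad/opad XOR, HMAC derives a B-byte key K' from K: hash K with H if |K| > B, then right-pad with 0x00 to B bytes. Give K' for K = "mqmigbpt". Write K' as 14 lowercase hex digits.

61000000000000

|K| = 8 > B = 7, so first hash the key.
H(K): sum = 109+113+109+105+103+98+112+116 = 865; mod 256 = 97 → 61.
Zero-pad H(K) = 61 to 7 bytes: K' = 61 00 00 00 00 00 00.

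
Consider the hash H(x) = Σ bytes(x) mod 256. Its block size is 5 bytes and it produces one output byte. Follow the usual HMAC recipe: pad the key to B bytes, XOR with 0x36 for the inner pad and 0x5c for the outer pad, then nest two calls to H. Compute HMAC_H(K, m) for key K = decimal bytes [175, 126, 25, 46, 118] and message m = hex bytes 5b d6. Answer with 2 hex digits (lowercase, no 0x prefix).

8f

Key decimal bytes [175, 126, 25, 46, 118] = af 7e 19 2e 76 is exactly B = 5 bytes: K' = af 7e 19 2e 76.
K' ⊕ ipad = 99 48 2f 18 40.  K' ⊕ opad = f3 22 45 72 2a.
Inner input = (K'⊕ipad) ∥ m = 99 48 2f 18 40 ∥ 5b d6.
Inner hash: sum = 153+72+47+24+64+91+214 = 665; mod 256 = 153 → 99.
Outer input = (K'⊕opad) ∥ inner = f3 22 45 72 2a ∥ 99.
Outer hash (tag): sum = 243+34+69+114+42+153 = 655; mod 256 = 143 → 8f.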